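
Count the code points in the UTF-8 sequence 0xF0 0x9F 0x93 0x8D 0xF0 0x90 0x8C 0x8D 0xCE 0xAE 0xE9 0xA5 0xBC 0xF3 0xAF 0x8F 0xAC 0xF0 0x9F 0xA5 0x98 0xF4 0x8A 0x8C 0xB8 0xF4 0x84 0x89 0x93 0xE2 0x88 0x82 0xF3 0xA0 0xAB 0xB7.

10

Byte at offset 0: 0xF0 = 11110000 → 4-byte char (#1). Advance 4.
Byte at offset 4: 0xF0 = 11110000 → 4-byte char (#2). Advance 4.
Byte at offset 8: 0xCE = 11001110 → 2-byte char (#3). Advance 2.
Byte at offset 10: 0xE9 = 11101001 → 3-byte char (#4). Advance 3.
Byte at offset 13: 0xF3 = 11110011 → 4-byte char (#5). Advance 4.
Byte at offset 17: 0xF0 = 11110000 → 4-byte char (#6). Advance 4.
Byte at offset 21: 0xF4 = 11110100 → 4-byte char (#7). Advance 4.
Byte at offset 25: 0xF4 = 11110100 → 4-byte char (#8). Advance 4.
Byte at offset 29: 0xE2 = 11100010 → 3-byte char (#9). Advance 3.
Byte at offset 32: 0xF3 = 11110011 → 4-byte char (#10). Advance 4.
Reached end at offset 36 after 10 code points.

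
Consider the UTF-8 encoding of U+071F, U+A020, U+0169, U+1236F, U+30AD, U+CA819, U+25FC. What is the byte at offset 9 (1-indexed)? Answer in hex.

0x92

1-indexed offset 9 is 0-indexed offset 8.
U+071F → 2-byte form DC 9F at offsets 0–1.
U+A020 → 3-byte form EA 80 A0 at offsets 2–4.
U+0169 → 2-byte form C5 A9 at offsets 5–6.
U+1236F → 4-byte form F0 92 8D AF at offsets 7–10.
Offset 8 falls in char 4's range; it's byte 2 of F0 92 8D AF = 0x92.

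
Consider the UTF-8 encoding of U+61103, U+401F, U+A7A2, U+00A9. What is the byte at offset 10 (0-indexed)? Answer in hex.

U+61103 → 4-byte form F1 A1 84 83 at offsets 0–3.
U+401F → 3-byte form E4 80 9F at offsets 4–6.
U+A7A2 → 3-byte form EA 9E A2 at offsets 7–9.
U+00A9 → 2-byte form C2 A9 at offsets 10–11.
Offset 10 falls in char 4's range; it's byte 1 of C2 A9 = 0xC2.

0xC2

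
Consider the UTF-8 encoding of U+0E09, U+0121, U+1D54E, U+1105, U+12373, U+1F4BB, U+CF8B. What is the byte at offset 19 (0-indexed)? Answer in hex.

U+0E09 → 3-byte form E0 B8 89 at offsets 0–2.
U+0121 → 2-byte form C4 A1 at offsets 3–4.
U+1D54E → 4-byte form F0 9D 95 8E at offsets 5–8.
U+1105 → 3-byte form E1 84 85 at offsets 9–11.
U+12373 → 4-byte form F0 92 8D B3 at offsets 12–15.
U+1F4BB → 4-byte form F0 9F 92 BB at offsets 16–19.
Offset 19 falls in char 6's range; it's byte 4 of F0 9F 92 BB = 0xBB.

0xBB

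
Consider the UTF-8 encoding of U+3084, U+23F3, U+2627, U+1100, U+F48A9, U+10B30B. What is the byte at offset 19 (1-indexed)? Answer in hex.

0x8C

1-indexed offset 19 is 0-indexed offset 18.
U+3084 → 3-byte form E3 82 84 at offsets 0–2.
U+23F3 → 3-byte form E2 8F B3 at offsets 3–5.
U+2627 → 3-byte form E2 98 A7 at offsets 6–8.
U+1100 → 3-byte form E1 84 80 at offsets 9–11.
U+F48A9 → 4-byte form F3 B4 A2 A9 at offsets 12–15.
U+10B30B → 4-byte form F4 8B 8C 8B at offsets 16–19.
Offset 18 falls in char 6's range; it's byte 3 of F4 8B 8C 8B = 0x8C.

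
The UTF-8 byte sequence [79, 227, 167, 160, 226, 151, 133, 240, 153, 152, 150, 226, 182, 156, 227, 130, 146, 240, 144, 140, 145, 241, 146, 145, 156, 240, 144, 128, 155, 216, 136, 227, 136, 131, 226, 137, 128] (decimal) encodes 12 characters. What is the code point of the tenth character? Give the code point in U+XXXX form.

U+0608

Offset 0: leading byte 0x4F = 01001111 → 1-byte char #1 = 4F.
Offset 1: leading byte 0xE3 = 11100011 → 3-byte char #2 = E3 A7 A0.
Offset 4: leading byte 0xE2 = 11100010 → 3-byte char #3 = E2 97 85.
Offset 7: leading byte 0xF0 = 11110000 → 4-byte char #4 = F0 99 98 96.
Offset 11: leading byte 0xE2 = 11100010 → 3-byte char #5 = E2 B6 9C.
Offset 14: leading byte 0xE3 = 11100011 → 3-byte char #6 = E3 82 92.
Offset 17: leading byte 0xF0 = 11110000 → 4-byte char #7 = F0 90 8C 91.
Offset 21: leading byte 0xF1 = 11110001 → 4-byte char #8 = F1 92 91 9C.
Offset 25: leading byte 0xF0 = 11110000 → 4-byte char #9 = F0 90 80 9B.
Offset 29: leading byte 0xD8 = 11011000 → 2-byte char #10 = D8 88.
Leading byte 0xD8 = 11011000 matches 110xxxxx → 2-byte sequence.
Byte 1: 0xD8 = 11011000, payload 11000 (5 bits).
Byte 2: 0x88 = 10001000 (10xxxxxx ✓), payload 001000.
Concatenate: 11000001000 = 0x608 (11 bits → U+0608).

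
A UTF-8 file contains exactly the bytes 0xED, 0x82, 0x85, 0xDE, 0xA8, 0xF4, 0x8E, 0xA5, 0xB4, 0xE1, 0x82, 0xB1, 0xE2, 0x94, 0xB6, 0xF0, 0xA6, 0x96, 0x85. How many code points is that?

Byte at offset 0: 0xED = 11101101 → 3-byte char (#1). Advance 3.
Byte at offset 3: 0xDE = 11011110 → 2-byte char (#2). Advance 2.
Byte at offset 5: 0xF4 = 11110100 → 4-byte char (#3). Advance 4.
Byte at offset 9: 0xE1 = 11100001 → 3-byte char (#4). Advance 3.
Byte at offset 12: 0xE2 = 11100010 → 3-byte char (#5). Advance 3.
Byte at offset 15: 0xF0 = 11110000 → 4-byte char (#6). Advance 4.
Reached end at offset 19 after 6 code points.

6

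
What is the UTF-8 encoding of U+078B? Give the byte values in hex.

U+078B = 0x78B = 1931 decimal. In range U+0080–U+07FF → 2-byte form: 110xxxxx 10xxxxxx.
Binary (11 bits): 11110001011.
Split 5+6: 11110 | 001011.
Byte 1: 11011110 = 0xDE.
Byte 2: 10001011 = 0x8B.

DE 8B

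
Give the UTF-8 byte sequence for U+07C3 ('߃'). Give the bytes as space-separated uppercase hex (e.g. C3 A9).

U+07C3 = 0x7C3 = 1987 decimal. In range U+0080–U+07FF → 2-byte form: 110xxxxx 10xxxxxx.
Binary (11 bits): 11111000011.
Split 5+6: 11111 | 000011.
Byte 1: 11011111 = 0xDF.
Byte 2: 10000011 = 0x83.

DF 83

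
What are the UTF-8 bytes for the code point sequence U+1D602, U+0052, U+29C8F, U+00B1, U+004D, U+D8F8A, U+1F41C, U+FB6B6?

U+1D602: 4-byte form → F0 9D 98 82.
U+0052: 1-byte form → 52.
U+29C8F: 4-byte form → F0 A9 B2 8F.
U+00B1: 2-byte form → C2 B1.
U+004D: 1-byte form → 4D.
U+D8F8A: 4-byte form → F3 98 BE 8A.
U+1F41C: 4-byte form → F0 9F 90 9C.
U+FB6B6: 4-byte form → F3 BB 9A B6.
Concatenated (24 bytes): F0 9D 98 82 52 F0 A9 B2 8F C2 B1 4D F3 98 BE 8A F0 9F 90 9C F3 BB 9A B6.

F0 9D 98 82 52 F0 A9 B2 8F C2 B1 4D F3 98 BE 8A F0 9F 90 9C F3 BB 9A B6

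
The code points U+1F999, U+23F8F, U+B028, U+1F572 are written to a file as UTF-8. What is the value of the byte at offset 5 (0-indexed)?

0xA3

U+1F999 → 4-byte form F0 9F A6 99 at offsets 0–3.
U+23F8F → 4-byte form F0 A3 BE 8F at offsets 4–7.
Offset 5 falls in char 2's range; it's byte 2 of F0 A3 BE 8F = 0xA3.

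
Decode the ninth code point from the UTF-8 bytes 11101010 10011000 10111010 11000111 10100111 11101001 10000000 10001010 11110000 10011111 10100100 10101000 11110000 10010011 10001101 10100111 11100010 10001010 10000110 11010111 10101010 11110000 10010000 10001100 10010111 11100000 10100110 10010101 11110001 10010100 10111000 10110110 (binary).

Offset 0: leading byte 0xEA = 11101010 → 3-byte char #1 = EA 98 BA.
Offset 3: leading byte 0xC7 = 11000111 → 2-byte char #2 = C7 A7.
Offset 5: leading byte 0xE9 = 11101001 → 3-byte char #3 = E9 80 8A.
Offset 8: leading byte 0xF0 = 11110000 → 4-byte char #4 = F0 9F A4 A8.
Offset 12: leading byte 0xF0 = 11110000 → 4-byte char #5 = F0 93 8D A7.
Offset 16: leading byte 0xE2 = 11100010 → 3-byte char #6 = E2 8A 86.
Offset 19: leading byte 0xD7 = 11010111 → 2-byte char #7 = D7 AA.
Offset 21: leading byte 0xF0 = 11110000 → 4-byte char #8 = F0 90 8C 97.
Offset 25: leading byte 0xE0 = 11100000 → 3-byte char #9 = E0 A6 95.
Leading byte 0xE0 = 11100000 matches 1110xxxx → 3-byte sequence.
Byte 1: 0xE0 = 11100000, payload 0000 (4 bits).
Byte 2: 0xA6 = 10100110 (10xxxxxx ✓), payload 100110.
Byte 3: 0x95 = 10010101 (10xxxxxx ✓), payload 010101.
Concatenate: 0000100110010101 = 0x995 (16 bits → U+0995).

U+0995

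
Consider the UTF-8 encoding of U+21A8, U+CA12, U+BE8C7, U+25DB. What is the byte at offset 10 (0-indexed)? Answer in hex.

U+21A8 → 3-byte form E2 86 A8 at offsets 0–2.
U+CA12 → 3-byte form EC A8 92 at offsets 3–5.
U+BE8C7 → 4-byte form F2 BE A3 87 at offsets 6–9.
U+25DB → 3-byte form E2 97 9B at offsets 10–12.
Offset 10 falls in char 4's range; it's byte 1 of E2 97 9B = 0xE2.

0xE2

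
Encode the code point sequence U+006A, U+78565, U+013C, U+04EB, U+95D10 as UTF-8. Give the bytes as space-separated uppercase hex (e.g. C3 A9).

6A F1 B8 95 A5 C4 BC D3 AB F2 95 B4 90

U+006A: 1-byte form → 6A.
U+78565: 4-byte form → F1 B8 95 A5.
U+013C: 2-byte form → C4 BC.
U+04EB: 2-byte form → D3 AB.
U+95D10: 4-byte form → F2 95 B4 90.
Concatenated (13 bytes): 6A F1 B8 95 A5 C4 BC D3 AB F2 95 B4 90.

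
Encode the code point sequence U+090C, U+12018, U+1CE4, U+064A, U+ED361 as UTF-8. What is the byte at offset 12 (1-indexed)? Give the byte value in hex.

0x8A

1-indexed offset 12 is 0-indexed offset 11.
U+090C → 3-byte form E0 A4 8C at offsets 0–2.
U+12018 → 4-byte form F0 92 80 98 at offsets 3–6.
U+1CE4 → 3-byte form E1 B3 A4 at offsets 7–9.
U+064A → 2-byte form D9 8A at offsets 10–11.
Offset 11 falls in char 4's range; it's byte 2 of D9 8A = 0x8A.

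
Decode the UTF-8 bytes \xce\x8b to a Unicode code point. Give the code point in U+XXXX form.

U+038B

Leading byte 0xCE = 11001110 matches 110xxxxx → 2-byte sequence.
Byte 1: 0xCE = 11001110, payload 01110 (5 bits).
Byte 2: 0x8B = 10001011 (10xxxxxx ✓), payload 001011.
Concatenate: 01110001011 = 0x38B (11 bits → U+038B).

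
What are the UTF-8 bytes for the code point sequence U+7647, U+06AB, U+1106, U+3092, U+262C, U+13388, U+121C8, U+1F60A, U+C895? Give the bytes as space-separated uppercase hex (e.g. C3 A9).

U+7647: 3-byte form → E7 99 87.
U+06AB: 2-byte form → DA AB.
U+1106: 3-byte form → E1 84 86.
U+3092: 3-byte form → E3 82 92.
U+262C: 3-byte form → E2 98 AC.
U+13388: 4-byte form → F0 93 8E 88.
U+121C8: 4-byte form → F0 92 87 88.
U+1F60A: 4-byte form → F0 9F 98 8A.
U+C895: 3-byte form → EC A2 95.
Concatenated (29 bytes): E7 99 87 DA AB E1 84 86 E3 82 92 E2 98 AC F0 93 8E 88 F0 92 87 88 F0 9F 98 8A EC A2 95.

E7 99 87 DA AB E1 84 86 E3 82 92 E2 98 AC F0 93 8E 88 F0 92 87 88 F0 9F 98 8A EC A2 95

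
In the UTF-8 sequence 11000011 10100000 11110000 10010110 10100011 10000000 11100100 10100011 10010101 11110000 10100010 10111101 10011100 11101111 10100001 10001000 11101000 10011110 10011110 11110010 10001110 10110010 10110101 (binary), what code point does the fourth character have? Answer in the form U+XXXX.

U+22F5C

Offset 0: leading byte 0xC3 = 11000011 → 2-byte char #1 = C3 A0.
Offset 2: leading byte 0xF0 = 11110000 → 4-byte char #2 = F0 96 A3 80.
Offset 6: leading byte 0xE4 = 11100100 → 3-byte char #3 = E4 A3 95.
Offset 9: leading byte 0xF0 = 11110000 → 4-byte char #4 = F0 A2 BD 9C.
Leading byte 0xF0 = 11110000 matches 11110xxx → 4-byte sequence.
Byte 1: 0xF0 = 11110000, payload 000 (3 bits).
Byte 2: 0xA2 = 10100010 (10xxxxxx ✓), payload 100010.
Byte 3: 0xBD = 10111101 (10xxxxxx ✓), payload 111101.
Byte 4: 0x9C = 10011100 (10xxxxxx ✓), payload 011100.
Concatenate: 000100010111101011100 = 0x22F5C (21 bits → U+22F5C).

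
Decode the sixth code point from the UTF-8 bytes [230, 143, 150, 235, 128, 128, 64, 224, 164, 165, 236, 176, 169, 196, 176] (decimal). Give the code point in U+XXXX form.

U+0130

Offset 0: leading byte 0xE6 = 11100110 → 3-byte char #1 = E6 8F 96.
Offset 3: leading byte 0xEB = 11101011 → 3-byte char #2 = EB 80 80.
Offset 6: leading byte 0x40 = 01000000 → 1-byte char #3 = 40.
Offset 7: leading byte 0xE0 = 11100000 → 3-byte char #4 = E0 A4 A5.
Offset 10: leading byte 0xEC = 11101100 → 3-byte char #5 = EC B0 A9.
Offset 13: leading byte 0xC4 = 11000100 → 2-byte char #6 = C4 B0.
Leading byte 0xC4 = 11000100 matches 110xxxxx → 2-byte sequence.
Byte 1: 0xC4 = 11000100, payload 00100 (5 bits).
Byte 2: 0xB0 = 10110000 (10xxxxxx ✓), payload 110000.
Concatenate: 00100110000 = 0x130 (11 bits → U+0130).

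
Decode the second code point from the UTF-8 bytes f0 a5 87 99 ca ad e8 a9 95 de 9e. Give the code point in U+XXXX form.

U+02AD

Offset 0: leading byte 0xF0 = 11110000 → 4-byte char #1 = F0 A5 87 99.
Offset 4: leading byte 0xCA = 11001010 → 2-byte char #2 = CA AD.
Leading byte 0xCA = 11001010 matches 110xxxxx → 2-byte sequence.
Byte 1: 0xCA = 11001010, payload 01010 (5 bits).
Byte 2: 0xAD = 10101101 (10xxxxxx ✓), payload 101101.
Concatenate: 01010101101 = 0x2AD (11 bits → U+02AD).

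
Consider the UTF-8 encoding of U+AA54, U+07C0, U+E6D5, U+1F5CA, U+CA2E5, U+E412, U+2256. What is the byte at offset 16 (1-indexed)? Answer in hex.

1-indexed offset 16 is 0-indexed offset 15.
U+AA54 → 3-byte form EA A9 94 at offsets 0–2.
U+07C0 → 2-byte form DF 80 at offsets 3–4.
U+E6D5 → 3-byte form EE 9B 95 at offsets 5–7.
U+1F5CA → 4-byte form F0 9F 97 8A at offsets 8–11.
U+CA2E5 → 4-byte form F3 8A 8B A5 at offsets 12–15.
Offset 15 falls in char 5's range; it's byte 4 of F3 8A 8B A5 = 0xA5.

0xA5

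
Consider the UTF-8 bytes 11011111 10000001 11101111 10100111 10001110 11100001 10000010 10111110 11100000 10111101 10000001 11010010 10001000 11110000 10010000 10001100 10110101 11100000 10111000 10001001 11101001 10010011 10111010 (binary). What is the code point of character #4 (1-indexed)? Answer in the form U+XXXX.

Offset 0: leading byte 0xDF = 11011111 → 2-byte char #1 = DF 81.
Offset 2: leading byte 0xEF = 11101111 → 3-byte char #2 = EF A7 8E.
Offset 5: leading byte 0xE1 = 11100001 → 3-byte char #3 = E1 82 BE.
Offset 8: leading byte 0xE0 = 11100000 → 3-byte char #4 = E0 BD 81.
Leading byte 0xE0 = 11100000 matches 1110xxxx → 3-byte sequence.
Byte 1: 0xE0 = 11100000, payload 0000 (4 bits).
Byte 2: 0xBD = 10111101 (10xxxxxx ✓), payload 111101.
Byte 3: 0x81 = 10000001 (10xxxxxx ✓), payload 000001.
Concatenate: 0000111101000001 = 0xF41 (16 bits → U+0F41).

U+0F41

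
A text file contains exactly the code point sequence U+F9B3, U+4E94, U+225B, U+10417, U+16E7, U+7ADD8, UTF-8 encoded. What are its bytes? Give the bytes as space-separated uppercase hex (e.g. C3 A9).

EF A6 B3 E4 BA 94 E2 89 9B F0 90 90 97 E1 9B A7 F1 BA B7 98

U+F9B3: 3-byte form → EF A6 B3.
U+4E94: 3-byte form → E4 BA 94.
U+225B: 3-byte form → E2 89 9B.
U+10417: 4-byte form → F0 90 90 97.
U+16E7: 3-byte form → E1 9B A7.
U+7ADD8: 4-byte form → F1 BA B7 98.
Concatenated (20 bytes): EF A6 B3 E4 BA 94 E2 89 9B F0 90 90 97 E1 9B A7 F1 BA B7 98.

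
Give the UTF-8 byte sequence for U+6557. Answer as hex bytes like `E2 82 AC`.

U+6557 = 0x6557 = 25943 decimal. In range U+0800–U+FFFF → 3-byte form: 1110xxxx 10xxxxxx 10xxxxxx.
Binary (16 bits): 0110010101010111.
Split 4+6+6: 0110 | 010101 | 010111.
Byte 1: 11100110 = 0xE6.
Byte 2: 10010101 = 0x95.
Byte 3: 10010111 = 0x97.

E6 95 97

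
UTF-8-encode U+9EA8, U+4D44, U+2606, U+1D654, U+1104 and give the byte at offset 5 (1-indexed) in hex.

1-indexed offset 5 is 0-indexed offset 4.
U+9EA8 → 3-byte form E9 BA A8 at offsets 0–2.
U+4D44 → 3-byte form E4 B5 84 at offsets 3–5.
Offset 4 falls in char 2's range; it's byte 2 of E4 B5 84 = 0xB5.

0xB5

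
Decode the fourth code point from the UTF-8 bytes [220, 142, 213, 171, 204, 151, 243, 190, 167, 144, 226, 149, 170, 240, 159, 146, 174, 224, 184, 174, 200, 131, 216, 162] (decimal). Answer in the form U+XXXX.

U+FE9D0

Offset 0: leading byte 0xDC = 11011100 → 2-byte char #1 = DC 8E.
Offset 2: leading byte 0xD5 = 11010101 → 2-byte char #2 = D5 AB.
Offset 4: leading byte 0xCC = 11001100 → 2-byte char #3 = CC 97.
Offset 6: leading byte 0xF3 = 11110011 → 4-byte char #4 = F3 BE A7 90.
Leading byte 0xF3 = 11110011 matches 11110xxx → 4-byte sequence.
Byte 1: 0xF3 = 11110011, payload 011 (3 bits).
Byte 2: 0xBE = 10111110 (10xxxxxx ✓), payload 111110.
Byte 3: 0xA7 = 10100111 (10xxxxxx ✓), payload 100111.
Byte 4: 0x90 = 10010000 (10xxxxxx ✓), payload 010000.
Concatenate: 011111110100111010000 = 0xFE9D0 (21 bits → U+FE9D0).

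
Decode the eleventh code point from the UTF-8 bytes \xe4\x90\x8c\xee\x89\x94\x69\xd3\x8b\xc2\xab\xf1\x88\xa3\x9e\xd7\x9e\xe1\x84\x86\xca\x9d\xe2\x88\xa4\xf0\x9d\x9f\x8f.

U+1D7CF

Offset 0: leading byte 0xE4 = 11100100 → 3-byte char #1 = E4 90 8C.
Offset 3: leading byte 0xEE = 11101110 → 3-byte char #2 = EE 89 94.
Offset 6: leading byte 0x69 = 01101001 → 1-byte char #3 = 69.
Offset 7: leading byte 0xD3 = 11010011 → 2-byte char #4 = D3 8B.
Offset 9: leading byte 0xC2 = 11000010 → 2-byte char #5 = C2 AB.
Offset 11: leading byte 0xF1 = 11110001 → 4-byte char #6 = F1 88 A3 9E.
Offset 15: leading byte 0xD7 = 11010111 → 2-byte char #7 = D7 9E.
Offset 17: leading byte 0xE1 = 11100001 → 3-byte char #8 = E1 84 86.
Offset 20: leading byte 0xCA = 11001010 → 2-byte char #9 = CA 9D.
Offset 22: leading byte 0xE2 = 11100010 → 3-byte char #10 = E2 88 A4.
Offset 25: leading byte 0xF0 = 11110000 → 4-byte char #11 = F0 9D 9F 8F.
Leading byte 0xF0 = 11110000 matches 11110xxx → 4-byte sequence.
Byte 1: 0xF0 = 11110000, payload 000 (3 bits).
Byte 2: 0x9D = 10011101 (10xxxxxx ✓), payload 011101.
Byte 3: 0x9F = 10011111 (10xxxxxx ✓), payload 011111.
Byte 4: 0x8F = 10001111 (10xxxxxx ✓), payload 001111.
Concatenate: 000011101011111001111 = 0x1D7CF (21 bits → U+1D7CF).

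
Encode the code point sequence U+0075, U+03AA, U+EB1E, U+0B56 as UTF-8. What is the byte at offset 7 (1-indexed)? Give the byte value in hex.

0xE0

1-indexed offset 7 is 0-indexed offset 6.
U+0075 → 1-byte form 75 at offsets 0–0.
U+03AA → 2-byte form CE AA at offsets 1–2.
U+EB1E → 3-byte form EE AC 9E at offsets 3–5.
U+0B56 → 3-byte form E0 AD 96 at offsets 6–8.
Offset 6 falls in char 4's range; it's byte 1 of E0 AD 96 = 0xE0.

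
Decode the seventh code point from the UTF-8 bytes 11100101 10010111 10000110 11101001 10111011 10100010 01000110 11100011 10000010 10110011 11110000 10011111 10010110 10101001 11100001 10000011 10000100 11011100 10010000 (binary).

U+0710

Offset 0: leading byte 0xE5 = 11100101 → 3-byte char #1 = E5 97 86.
Offset 3: leading byte 0xE9 = 11101001 → 3-byte char #2 = E9 BB A2.
Offset 6: leading byte 0x46 = 01000110 → 1-byte char #3 = 46.
Offset 7: leading byte 0xE3 = 11100011 → 3-byte char #4 = E3 82 B3.
Offset 10: leading byte 0xF0 = 11110000 → 4-byte char #5 = F0 9F 96 A9.
Offset 14: leading byte 0xE1 = 11100001 → 3-byte char #6 = E1 83 84.
Offset 17: leading byte 0xDC = 11011100 → 2-byte char #7 = DC 90.
Leading byte 0xDC = 11011100 matches 110xxxxx → 2-byte sequence.
Byte 1: 0xDC = 11011100, payload 11100 (5 bits).
Byte 2: 0x90 = 10010000 (10xxxxxx ✓), payload 010000.
Concatenate: 11100010000 = 0x710 (11 bits → U+0710).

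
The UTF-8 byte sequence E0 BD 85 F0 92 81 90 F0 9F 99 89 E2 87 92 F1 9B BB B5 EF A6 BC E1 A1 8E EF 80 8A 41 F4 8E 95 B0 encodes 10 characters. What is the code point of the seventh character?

Offset 0: leading byte 0xE0 = 11100000 → 3-byte char #1 = E0 BD 85.
Offset 3: leading byte 0xF0 = 11110000 → 4-byte char #2 = F0 92 81 90.
Offset 7: leading byte 0xF0 = 11110000 → 4-byte char #3 = F0 9F 99 89.
Offset 11: leading byte 0xE2 = 11100010 → 3-byte char #4 = E2 87 92.
Offset 14: leading byte 0xF1 = 11110001 → 4-byte char #5 = F1 9B BB B5.
Offset 18: leading byte 0xEF = 11101111 → 3-byte char #6 = EF A6 BC.
Offset 21: leading byte 0xE1 = 11100001 → 3-byte char #7 = E1 A1 8E.
Leading byte 0xE1 = 11100001 matches 1110xxxx → 3-byte sequence.
Byte 1: 0xE1 = 11100001, payload 0001 (4 bits).
Byte 2: 0xA1 = 10100001 (10xxxxxx ✓), payload 100001.
Byte 3: 0x8E = 10001110 (10xxxxxx ✓), payload 001110.
Concatenate: 0001100001001110 = 0x184E (16 bits → U+184E).

U+184E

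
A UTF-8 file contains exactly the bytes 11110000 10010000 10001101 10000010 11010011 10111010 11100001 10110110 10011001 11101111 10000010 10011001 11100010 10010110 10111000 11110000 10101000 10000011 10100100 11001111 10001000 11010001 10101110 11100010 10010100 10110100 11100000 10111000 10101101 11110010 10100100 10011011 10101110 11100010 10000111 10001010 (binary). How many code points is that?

Byte at offset 0: 0xF0 = 11110000 → 4-byte char (#1). Advance 4.
Byte at offset 4: 0xD3 = 11010011 → 2-byte char (#2). Advance 2.
Byte at offset 6: 0xE1 = 11100001 → 3-byte char (#3). Advance 3.
Byte at offset 9: 0xEF = 11101111 → 3-byte char (#4). Advance 3.
Byte at offset 12: 0xE2 = 11100010 → 3-byte char (#5). Advance 3.
Byte at offset 15: 0xF0 = 11110000 → 4-byte char (#6). Advance 4.
Byte at offset 19: 0xCF = 11001111 → 2-byte char (#7). Advance 2.
Byte at offset 21: 0xD1 = 11010001 → 2-byte char (#8). Advance 2.
Byte at offset 23: 0xE2 = 11100010 → 3-byte char (#9). Advance 3.
Byte at offset 26: 0xE0 = 11100000 → 3-byte char (#10). Advance 3.
Byte at offset 29: 0xF2 = 11110010 → 4-byte char (#11). Advance 4.
Byte at offset 33: 0xE2 = 11100010 → 3-byte char (#12). Advance 3.
Reached end at offset 36 after 12 code points.

12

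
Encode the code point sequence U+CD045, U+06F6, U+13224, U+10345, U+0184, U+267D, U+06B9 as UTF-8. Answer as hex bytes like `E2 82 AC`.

F3 8D 81 85 DB B6 F0 93 88 A4 F0 90 8D 85 C6 84 E2 99 BD DA B9

U+CD045: 4-byte form → F3 8D 81 85.
U+06F6: 2-byte form → DB B6.
U+13224: 4-byte form → F0 93 88 A4.
U+10345: 4-byte form → F0 90 8D 85.
U+0184: 2-byte form → C6 84.
U+267D: 3-byte form → E2 99 BD.
U+06B9: 2-byte form → DA B9.
Concatenated (21 bytes): F3 8D 81 85 DB B6 F0 93 88 A4 F0 90 8D 85 C6 84 E2 99 BD DA B9.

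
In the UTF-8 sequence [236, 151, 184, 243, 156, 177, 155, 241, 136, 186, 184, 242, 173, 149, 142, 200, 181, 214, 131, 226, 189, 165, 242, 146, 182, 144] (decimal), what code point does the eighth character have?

U+92D90

Offset 0: leading byte 0xEC = 11101100 → 3-byte char #1 = EC 97 B8.
Offset 3: leading byte 0xF3 = 11110011 → 4-byte char #2 = F3 9C B1 9B.
Offset 7: leading byte 0xF1 = 11110001 → 4-byte char #3 = F1 88 BA B8.
Offset 11: leading byte 0xF2 = 11110010 → 4-byte char #4 = F2 AD 95 8E.
Offset 15: leading byte 0xC8 = 11001000 → 2-byte char #5 = C8 B5.
Offset 17: leading byte 0xD6 = 11010110 → 2-byte char #6 = D6 83.
Offset 19: leading byte 0xE2 = 11100010 → 3-byte char #7 = E2 BD A5.
Offset 22: leading byte 0xF2 = 11110010 → 4-byte char #8 = F2 92 B6 90.
Leading byte 0xF2 = 11110010 matches 11110xxx → 4-byte sequence.
Byte 1: 0xF2 = 11110010, payload 010 (3 bits).
Byte 2: 0x92 = 10010010 (10xxxxxx ✓), payload 010010.
Byte 3: 0xB6 = 10110110 (10xxxxxx ✓), payload 110110.
Byte 4: 0x90 = 10010000 (10xxxxxx ✓), payload 010000.
Concatenate: 010010010110110010000 = 0x92D90 (21 bits → U+92D90).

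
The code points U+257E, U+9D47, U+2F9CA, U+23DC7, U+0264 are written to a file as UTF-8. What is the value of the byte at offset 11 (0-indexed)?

U+257E → 3-byte form E2 95 BE at offsets 0–2.
U+9D47 → 3-byte form E9 B5 87 at offsets 3–5.
U+2F9CA → 4-byte form F0 AF A7 8A at offsets 6–9.
U+23DC7 → 4-byte form F0 A3 B7 87 at offsets 10–13.
Offset 11 falls in char 4's range; it's byte 2 of F0 A3 B7 87 = 0xA3.

0xA3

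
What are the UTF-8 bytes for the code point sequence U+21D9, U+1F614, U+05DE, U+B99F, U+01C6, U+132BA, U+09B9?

U+21D9: 3-byte form → E2 87 99.
U+1F614: 4-byte form → F0 9F 98 94.
U+05DE: 2-byte form → D7 9E.
U+B99F: 3-byte form → EB A6 9F.
U+01C6: 2-byte form → C7 86.
U+132BA: 4-byte form → F0 93 8A BA.
U+09B9: 3-byte form → E0 A6 B9.
Concatenated (21 bytes): E2 87 99 F0 9F 98 94 D7 9E EB A6 9F C7 86 F0 93 8A BA E0 A6 B9.

E2 87 99 F0 9F 98 94 D7 9E EB A6 9F C7 86 F0 93 8A BA E0 A6 B9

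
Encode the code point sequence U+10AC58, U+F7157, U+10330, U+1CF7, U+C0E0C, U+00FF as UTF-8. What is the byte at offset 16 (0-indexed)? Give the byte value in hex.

U+10AC58 → 4-byte form F4 8A B1 98 at offsets 0–3.
U+F7157 → 4-byte form F3 B7 85 97 at offsets 4–7.
U+10330 → 4-byte form F0 90 8C B0 at offsets 8–11.
U+1CF7 → 3-byte form E1 B3 B7 at offsets 12–14.
U+C0E0C → 4-byte form F3 80 B8 8C at offsets 15–18.
Offset 16 falls in char 5's range; it's byte 2 of F3 80 B8 8C = 0x80.

0x80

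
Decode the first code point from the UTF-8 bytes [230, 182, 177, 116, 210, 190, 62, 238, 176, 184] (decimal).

Offset 0: leading byte 0xE6 = 11100110 → 3-byte char #1 = E6 B6 B1.
Leading byte 0xE6 = 11100110 matches 1110xxxx → 3-byte sequence.
Byte 1: 0xE6 = 11100110, payload 0110 (4 bits).
Byte 2: 0xB6 = 10110110 (10xxxxxx ✓), payload 110110.
Byte 3: 0xB1 = 10110001 (10xxxxxx ✓), payload 110001.
Concatenate: 0110110110110001 = 0x6DB1 (16 bits → U+6DB1).

U+6DB1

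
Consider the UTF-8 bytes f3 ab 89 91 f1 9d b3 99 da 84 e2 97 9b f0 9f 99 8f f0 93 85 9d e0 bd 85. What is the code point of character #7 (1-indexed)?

U+0F45

Offset 0: leading byte 0xF3 = 11110011 → 4-byte char #1 = F3 AB 89 91.
Offset 4: leading byte 0xF1 = 11110001 → 4-byte char #2 = F1 9D B3 99.
Offset 8: leading byte 0xDA = 11011010 → 2-byte char #3 = DA 84.
Offset 10: leading byte 0xE2 = 11100010 → 3-byte char #4 = E2 97 9B.
Offset 13: leading byte 0xF0 = 11110000 → 4-byte char #5 = F0 9F 99 8F.
Offset 17: leading byte 0xF0 = 11110000 → 4-byte char #6 = F0 93 85 9D.
Offset 21: leading byte 0xE0 = 11100000 → 3-byte char #7 = E0 BD 85.
Leading byte 0xE0 = 11100000 matches 1110xxxx → 3-byte sequence.
Byte 1: 0xE0 = 11100000, payload 0000 (4 bits).
Byte 2: 0xBD = 10111101 (10xxxxxx ✓), payload 111101.
Byte 3: 0x85 = 10000101 (10xxxxxx ✓), payload 000101.
Concatenate: 0000111101000101 = 0xF45 (16 bits → U+0F45).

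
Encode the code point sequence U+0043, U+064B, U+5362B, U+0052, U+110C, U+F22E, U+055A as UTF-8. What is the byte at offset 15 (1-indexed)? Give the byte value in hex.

1-indexed offset 15 is 0-indexed offset 14.
U+0043 → 1-byte form 43 at offsets 0–0.
U+064B → 2-byte form D9 8B at offsets 1–2.
U+5362B → 4-byte form F1 93 98 AB at offsets 3–6.
U+0052 → 1-byte form 52 at offsets 7–7.
U+110C → 3-byte form E1 84 8C at offsets 8–10.
U+F22E → 3-byte form EF 88 AE at offsets 11–13.
U+055A → 2-byte form D5 9A at offsets 14–15.
Offset 14 falls in char 7's range; it's byte 1 of D5 9A = 0xD5.

0xD5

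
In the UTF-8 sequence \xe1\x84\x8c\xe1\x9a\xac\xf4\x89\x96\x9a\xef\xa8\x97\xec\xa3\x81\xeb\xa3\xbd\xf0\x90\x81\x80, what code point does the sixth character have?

Offset 0: leading byte 0xE1 = 11100001 → 3-byte char #1 = E1 84 8C.
Offset 3: leading byte 0xE1 = 11100001 → 3-byte char #2 = E1 9A AC.
Offset 6: leading byte 0xF4 = 11110100 → 4-byte char #3 = F4 89 96 9A.
Offset 10: leading byte 0xEF = 11101111 → 3-byte char #4 = EF A8 97.
Offset 13: leading byte 0xEC = 11101100 → 3-byte char #5 = EC A3 81.
Offset 16: leading byte 0xEB = 11101011 → 3-byte char #6 = EB A3 BD.
Leading byte 0xEB = 11101011 matches 1110xxxx → 3-byte sequence.
Byte 1: 0xEB = 11101011, payload 1011 (4 bits).
Byte 2: 0xA3 = 10100011 (10xxxxxx ✓), payload 100011.
Byte 3: 0xBD = 10111101 (10xxxxxx ✓), payload 111101.
Concatenate: 1011100011111101 = 0xB8FD (16 bits → U+B8FD).

U+B8FD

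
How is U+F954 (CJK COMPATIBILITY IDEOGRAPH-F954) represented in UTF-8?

U+F954 = 0xF954 = 63828 decimal. In range U+0800–U+FFFF → 3-byte form: 1110xxxx 10xxxxxx 10xxxxxx.
Binary (16 bits): 1111100101010100.
Split 4+6+6: 1111 | 100101 | 010100.
Byte 1: 11101111 = 0xEF.
Byte 2: 10100101 = 0xA5.
Byte 3: 10010100 = 0x94.

EF A5 94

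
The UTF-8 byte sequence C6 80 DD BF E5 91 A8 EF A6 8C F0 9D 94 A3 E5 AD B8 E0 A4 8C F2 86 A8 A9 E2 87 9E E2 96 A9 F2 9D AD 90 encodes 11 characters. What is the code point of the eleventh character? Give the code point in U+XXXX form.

U+9DB50

Offset 0: leading byte 0xC6 = 11000110 → 2-byte char #1 = C6 80.
Offset 2: leading byte 0xDD = 11011101 → 2-byte char #2 = DD BF.
Offset 4: leading byte 0xE5 = 11100101 → 3-byte char #3 = E5 91 A8.
Offset 7: leading byte 0xEF = 11101111 → 3-byte char #4 = EF A6 8C.
Offset 10: leading byte 0xF0 = 11110000 → 4-byte char #5 = F0 9D 94 A3.
Offset 14: leading byte 0xE5 = 11100101 → 3-byte char #6 = E5 AD B8.
Offset 17: leading byte 0xE0 = 11100000 → 3-byte char #7 = E0 A4 8C.
Offset 20: leading byte 0xF2 = 11110010 → 4-byte char #8 = F2 86 A8 A9.
Offset 24: leading byte 0xE2 = 11100010 → 3-byte char #9 = E2 87 9E.
Offset 27: leading byte 0xE2 = 11100010 → 3-byte char #10 = E2 96 A9.
Offset 30: leading byte 0xF2 = 11110010 → 4-byte char #11 = F2 9D AD 90.
Leading byte 0xF2 = 11110010 matches 11110xxx → 4-byte sequence.
Byte 1: 0xF2 = 11110010, payload 010 (3 bits).
Byte 2: 0x9D = 10011101 (10xxxxxx ✓), payload 011101.
Byte 3: 0xAD = 10101101 (10xxxxxx ✓), payload 101101.
Byte 4: 0x90 = 10010000 (10xxxxxx ✓), payload 010000.
Concatenate: 010011101101101010000 = 0x9DB50 (21 bits → U+9DB50).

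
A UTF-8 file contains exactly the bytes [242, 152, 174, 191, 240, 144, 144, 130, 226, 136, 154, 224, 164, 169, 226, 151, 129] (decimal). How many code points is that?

Byte at offset 0: 0xF2 = 11110010 → 4-byte char (#1). Advance 4.
Byte at offset 4: 0xF0 = 11110000 → 4-byte char (#2). Advance 4.
Byte at offset 8: 0xE2 = 11100010 → 3-byte char (#3). Advance 3.
Byte at offset 11: 0xE0 = 11100000 → 3-byte char (#4). Advance 3.
Byte at offset 14: 0xE2 = 11100010 → 3-byte char (#5). Advance 3.
Reached end at offset 17 after 5 code points.

5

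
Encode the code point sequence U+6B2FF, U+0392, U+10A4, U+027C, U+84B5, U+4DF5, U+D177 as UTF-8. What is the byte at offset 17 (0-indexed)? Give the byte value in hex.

0xED

U+6B2FF → 4-byte form F1 AB 8B BF at offsets 0–3.
U+0392 → 2-byte form CE 92 at offsets 4–5.
U+10A4 → 3-byte form E1 82 A4 at offsets 6–8.
U+027C → 2-byte form C9 BC at offsets 9–10.
U+84B5 → 3-byte form E8 92 B5 at offsets 11–13.
U+4DF5 → 3-byte form E4 B7 B5 at offsets 14–16.
U+D177 → 3-byte form ED 85 B7 at offsets 17–19.
Offset 17 falls in char 7's range; it's byte 1 of ED 85 B7 = 0xED.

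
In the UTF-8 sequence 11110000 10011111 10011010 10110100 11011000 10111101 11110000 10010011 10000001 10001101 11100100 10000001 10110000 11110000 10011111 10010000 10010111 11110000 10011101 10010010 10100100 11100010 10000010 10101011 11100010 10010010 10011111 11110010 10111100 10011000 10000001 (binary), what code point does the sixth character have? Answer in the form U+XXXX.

Offset 0: leading byte 0xF0 = 11110000 → 4-byte char #1 = F0 9F 9A B4.
Offset 4: leading byte 0xD8 = 11011000 → 2-byte char #2 = D8 BD.
Offset 6: leading byte 0xF0 = 11110000 → 4-byte char #3 = F0 93 81 8D.
Offset 10: leading byte 0xE4 = 11100100 → 3-byte char #4 = E4 81 B0.
Offset 13: leading byte 0xF0 = 11110000 → 4-byte char #5 = F0 9F 90 97.
Offset 17: leading byte 0xF0 = 11110000 → 4-byte char #6 = F0 9D 92 A4.
Leading byte 0xF0 = 11110000 matches 11110xxx → 4-byte sequence.
Byte 1: 0xF0 = 11110000, payload 000 (3 bits).
Byte 2: 0x9D = 10011101 (10xxxxxx ✓), payload 011101.
Byte 3: 0x92 = 10010010 (10xxxxxx ✓), payload 010010.
Byte 4: 0xA4 = 10100100 (10xxxxxx ✓), payload 100100.
Concatenate: 000011101010010100100 = 0x1D4A4 (21 bits → U+1D4A4).

U+1D4A4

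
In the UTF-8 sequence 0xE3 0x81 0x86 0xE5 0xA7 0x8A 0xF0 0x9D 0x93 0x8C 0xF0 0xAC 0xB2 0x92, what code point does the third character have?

Offset 0: leading byte 0xE3 = 11100011 → 3-byte char #1 = E3 81 86.
Offset 3: leading byte 0xE5 = 11100101 → 3-byte char #2 = E5 A7 8A.
Offset 6: leading byte 0xF0 = 11110000 → 4-byte char #3 = F0 9D 93 8C.
Leading byte 0xF0 = 11110000 matches 11110xxx → 4-byte sequence.
Byte 1: 0xF0 = 11110000, payload 000 (3 bits).
Byte 2: 0x9D = 10011101 (10xxxxxx ✓), payload 011101.
Byte 3: 0x93 = 10010011 (10xxxxxx ✓), payload 010011.
Byte 4: 0x8C = 10001100 (10xxxxxx ✓), payload 001100.
Concatenate: 000011101010011001100 = 0x1D4CC (21 bits → U+1D4CC).

U+1D4CC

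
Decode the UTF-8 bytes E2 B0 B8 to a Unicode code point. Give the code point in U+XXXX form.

Leading byte 0xE2 = 11100010 matches 1110xxxx → 3-byte sequence.
Byte 1: 0xE2 = 11100010, payload 0010 (4 bits).
Byte 2: 0xB0 = 10110000 (10xxxxxx ✓), payload 110000.
Byte 3: 0xB8 = 10111000 (10xxxxxx ✓), payload 111000.
Concatenate: 0010110000111000 = 0x2C38 (16 bits → U+2C38).

U+2C38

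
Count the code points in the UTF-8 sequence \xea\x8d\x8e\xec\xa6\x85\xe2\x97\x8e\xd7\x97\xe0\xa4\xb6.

Byte at offset 0: 0xEA = 11101010 → 3-byte char (#1). Advance 3.
Byte at offset 3: 0xEC = 11101100 → 3-byte char (#2). Advance 3.
Byte at offset 6: 0xE2 = 11100010 → 3-byte char (#3). Advance 3.
Byte at offset 9: 0xD7 = 11010111 → 2-byte char (#4). Advance 2.
Byte at offset 11: 0xE0 = 11100000 → 3-byte char (#5). Advance 3.
Reached end at offset 14 after 5 code points.

5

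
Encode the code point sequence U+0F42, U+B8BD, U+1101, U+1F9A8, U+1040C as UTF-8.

U+0F42: 3-byte form → E0 BD 82.
U+B8BD: 3-byte form → EB A2 BD.
U+1101: 3-byte form → E1 84 81.
U+1F9A8: 4-byte form → F0 9F A6 A8.
U+1040C: 4-byte form → F0 90 90 8C.
Concatenated (17 bytes): E0 BD 82 EB A2 BD E1 84 81 F0 9F A6 A8 F0 90 90 8C.

E0 BD 82 EB A2 BD E1 84 81 F0 9F A6 A8 F0 90 90 8C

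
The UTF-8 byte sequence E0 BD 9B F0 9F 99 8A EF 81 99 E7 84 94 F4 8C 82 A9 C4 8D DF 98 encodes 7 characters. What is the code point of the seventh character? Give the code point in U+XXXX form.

U+07D8

Offset 0: leading byte 0xE0 = 11100000 → 3-byte char #1 = E0 BD 9B.
Offset 3: leading byte 0xF0 = 11110000 → 4-byte char #2 = F0 9F 99 8A.
Offset 7: leading byte 0xEF = 11101111 → 3-byte char #3 = EF 81 99.
Offset 10: leading byte 0xE7 = 11100111 → 3-byte char #4 = E7 84 94.
Offset 13: leading byte 0xF4 = 11110100 → 4-byte char #5 = F4 8C 82 A9.
Offset 17: leading byte 0xC4 = 11000100 → 2-byte char #6 = C4 8D.
Offset 19: leading byte 0xDF = 11011111 → 2-byte char #7 = DF 98.
Leading byte 0xDF = 11011111 matches 110xxxxx → 2-byte sequence.
Byte 1: 0xDF = 11011111, payload 11111 (5 bits).
Byte 2: 0x98 = 10011000 (10xxxxxx ✓), payload 011000.
Concatenate: 11111011000 = 0x7D8 (11 bits → U+07D8).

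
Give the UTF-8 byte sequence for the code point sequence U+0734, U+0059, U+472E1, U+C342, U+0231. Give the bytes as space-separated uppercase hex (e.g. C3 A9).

U+0734: 2-byte form → DC B4.
U+0059: 1-byte form → 59.
U+472E1: 4-byte form → F1 87 8B A1.
U+C342: 3-byte form → EC 8D 82.
U+0231: 2-byte form → C8 B1.
Concatenated (12 bytes): DC B4 59 F1 87 8B A1 EC 8D 82 C8 B1.

DC B4 59 F1 87 8B A1 EC 8D 82 C8 B1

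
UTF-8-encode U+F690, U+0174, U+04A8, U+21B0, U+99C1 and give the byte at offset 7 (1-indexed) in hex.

1-indexed offset 7 is 0-indexed offset 6.
U+F690 → 3-byte form EF 9A 90 at offsets 0–2.
U+0174 → 2-byte form C5 B4 at offsets 3–4.
U+04A8 → 2-byte form D2 A8 at offsets 5–6.
Offset 6 falls in char 3's range; it's byte 2 of D2 A8 = 0xA8.

0xA8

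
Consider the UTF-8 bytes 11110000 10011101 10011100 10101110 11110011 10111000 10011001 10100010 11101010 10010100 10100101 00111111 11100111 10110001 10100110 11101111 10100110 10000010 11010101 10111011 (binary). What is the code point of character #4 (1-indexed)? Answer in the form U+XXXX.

U+003F

Offset 0: leading byte 0xF0 = 11110000 → 4-byte char #1 = F0 9D 9C AE.
Offset 4: leading byte 0xF3 = 11110011 → 4-byte char #2 = F3 B8 99 A2.
Offset 8: leading byte 0xEA = 11101010 → 3-byte char #3 = EA 94 A5.
Offset 11: leading byte 0x3F = 00111111 → 1-byte char #4 = 3F.
Leading byte 0x3F = 00111111 matches 0xxxxxxx → 1-byte sequence.
Byte 1: 0x3F = 00111111, payload 0111111 (7 bits).
Concatenate: 0111111 = 0x3F (7 bits → U+003F).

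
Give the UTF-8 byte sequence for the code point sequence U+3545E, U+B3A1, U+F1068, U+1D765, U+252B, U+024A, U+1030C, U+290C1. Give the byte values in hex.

U+3545E: 4-byte form → F0 B5 91 9E.
U+B3A1: 3-byte form → EB 8E A1.
U+F1068: 4-byte form → F3 B1 81 A8.
U+1D765: 4-byte form → F0 9D 9D A5.
U+252B: 3-byte form → E2 94 AB.
U+024A: 2-byte form → C9 8A.
U+1030C: 4-byte form → F0 90 8C 8C.
U+290C1: 4-byte form → F0 A9 83 81.
Concatenated (28 bytes): F0 B5 91 9E EB 8E A1 F3 B1 81 A8 F0 9D 9D A5 E2 94 AB C9 8A F0 90 8C 8C F0 A9 83 81.

F0 B5 91 9E EB 8E A1 F3 B1 81 A8 F0 9D 9D A5 E2 94 AB C9 8A F0 90 8C 8C F0 A9 83 81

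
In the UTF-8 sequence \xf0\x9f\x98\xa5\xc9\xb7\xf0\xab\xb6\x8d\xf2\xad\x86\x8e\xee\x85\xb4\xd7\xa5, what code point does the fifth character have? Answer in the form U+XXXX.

U+E174

Offset 0: leading byte 0xF0 = 11110000 → 4-byte char #1 = F0 9F 98 A5.
Offset 4: leading byte 0xC9 = 11001001 → 2-byte char #2 = C9 B7.
Offset 6: leading byte 0xF0 = 11110000 → 4-byte char #3 = F0 AB B6 8D.
Offset 10: leading byte 0xF2 = 11110010 → 4-byte char #4 = F2 AD 86 8E.
Offset 14: leading byte 0xEE = 11101110 → 3-byte char #5 = EE 85 B4.
Leading byte 0xEE = 11101110 matches 1110xxxx → 3-byte sequence.
Byte 1: 0xEE = 11101110, payload 1110 (4 bits).
Byte 2: 0x85 = 10000101 (10xxxxxx ✓), payload 000101.
Byte 3: 0xB4 = 10110100 (10xxxxxx ✓), payload 110100.
Concatenate: 1110000101110100 = 0xE174 (16 bits → U+E174).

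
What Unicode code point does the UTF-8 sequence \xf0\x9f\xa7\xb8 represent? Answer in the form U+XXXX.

U+1F9F8

Leading byte 0xF0 = 11110000 matches 11110xxx → 4-byte sequence.
Byte 1: 0xF0 = 11110000, payload 000 (3 bits).
Byte 2: 0x9F = 10011111 (10xxxxxx ✓), payload 011111.
Byte 3: 0xA7 = 10100111 (10xxxxxx ✓), payload 100111.
Byte 4: 0xB8 = 10111000 (10xxxxxx ✓), payload 111000.
Concatenate: 000011111100111111000 = 0x1F9F8 (21 bits → U+1F9F8).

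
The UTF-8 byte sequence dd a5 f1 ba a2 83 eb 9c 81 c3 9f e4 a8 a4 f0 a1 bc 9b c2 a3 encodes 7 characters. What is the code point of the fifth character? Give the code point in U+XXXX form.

Offset 0: leading byte 0xDD = 11011101 → 2-byte char #1 = DD A5.
Offset 2: leading byte 0xF1 = 11110001 → 4-byte char #2 = F1 BA A2 83.
Offset 6: leading byte 0xEB = 11101011 → 3-byte char #3 = EB 9C 81.
Offset 9: leading byte 0xC3 = 11000011 → 2-byte char #4 = C3 9F.
Offset 11: leading byte 0xE4 = 11100100 → 3-byte char #5 = E4 A8 A4.
Leading byte 0xE4 = 11100100 matches 1110xxxx → 3-byte sequence.
Byte 1: 0xE4 = 11100100, payload 0100 (4 bits).
Byte 2: 0xA8 = 10101000 (10xxxxxx ✓), payload 101000.
Byte 3: 0xA4 = 10100100 (10xxxxxx ✓), payload 100100.
Concatenate: 0100101000100100 = 0x4A24 (16 bits → U+4A24).

U+4A24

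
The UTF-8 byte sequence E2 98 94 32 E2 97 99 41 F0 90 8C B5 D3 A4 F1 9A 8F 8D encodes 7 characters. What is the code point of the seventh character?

U+5A3CD

Offset 0: leading byte 0xE2 = 11100010 → 3-byte char #1 = E2 98 94.
Offset 3: leading byte 0x32 = 00110010 → 1-byte char #2 = 32.
Offset 4: leading byte 0xE2 = 11100010 → 3-byte char #3 = E2 97 99.
Offset 7: leading byte 0x41 = 01000001 → 1-byte char #4 = 41.
Offset 8: leading byte 0xF0 = 11110000 → 4-byte char #5 = F0 90 8C B5.
Offset 12: leading byte 0xD3 = 11010011 → 2-byte char #6 = D3 A4.
Offset 14: leading byte 0xF1 = 11110001 → 4-byte char #7 = F1 9A 8F 8D.
Leading byte 0xF1 = 11110001 matches 11110xxx → 4-byte sequence.
Byte 1: 0xF1 = 11110001, payload 001 (3 bits).
Byte 2: 0x9A = 10011010 (10xxxxxx ✓), payload 011010.
Byte 3: 0x8F = 10001111 (10xxxxxx ✓), payload 001111.
Byte 4: 0x8D = 10001101 (10xxxxxx ✓), payload 001101.
Concatenate: 001011010001111001101 = 0x5A3CD (21 bits → U+5A3CD).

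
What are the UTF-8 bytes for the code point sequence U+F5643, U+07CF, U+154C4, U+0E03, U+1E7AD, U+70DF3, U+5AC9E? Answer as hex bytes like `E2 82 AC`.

F3 B5 99 83 DF 8F F0 95 93 84 E0 B8 83 F0 9E 9E AD F1 B0 B7 B3 F1 9A B2 9E

U+F5643: 4-byte form → F3 B5 99 83.
U+07CF: 2-byte form → DF 8F.
U+154C4: 4-byte form → F0 95 93 84.
U+0E03: 3-byte form → E0 B8 83.
U+1E7AD: 4-byte form → F0 9E 9E AD.
U+70DF3: 4-byte form → F1 B0 B7 B3.
U+5AC9E: 4-byte form → F1 9A B2 9E.
Concatenated (25 bytes): F3 B5 99 83 DF 8F F0 95 93 84 E0 B8 83 F0 9E 9E AD F1 B0 B7 B3 F1 9A B2 9E.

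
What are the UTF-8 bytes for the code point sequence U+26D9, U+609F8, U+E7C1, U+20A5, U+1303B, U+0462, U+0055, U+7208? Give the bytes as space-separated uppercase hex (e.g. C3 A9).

U+26D9: 3-byte form → E2 9B 99.
U+609F8: 4-byte form → F1 A0 A7 B8.
U+E7C1: 3-byte form → EE 9F 81.
U+20A5: 3-byte form → E2 82 A5.
U+1303B: 4-byte form → F0 93 80 BB.
U+0462: 2-byte form → D1 A2.
U+0055: 1-byte form → 55.
U+7208: 3-byte form → E7 88 88.
Concatenated (23 bytes): E2 9B 99 F1 A0 A7 B8 EE 9F 81 E2 82 A5 F0 93 80 BB D1 A2 55 E7 88 88.

E2 9B 99 F1 A0 A7 B8 EE 9F 81 E2 82 A5 F0 93 80 BB D1 A2 55 E7 88 88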